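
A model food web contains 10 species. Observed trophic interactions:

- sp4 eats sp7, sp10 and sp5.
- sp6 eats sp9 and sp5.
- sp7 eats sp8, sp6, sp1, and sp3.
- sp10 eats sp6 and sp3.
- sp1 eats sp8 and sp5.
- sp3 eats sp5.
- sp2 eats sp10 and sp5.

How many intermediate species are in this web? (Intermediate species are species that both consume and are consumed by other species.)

Intermediate species (has both prey and predators): sp3, sp6, sp1, sp7, sp10.
Count: 5.

5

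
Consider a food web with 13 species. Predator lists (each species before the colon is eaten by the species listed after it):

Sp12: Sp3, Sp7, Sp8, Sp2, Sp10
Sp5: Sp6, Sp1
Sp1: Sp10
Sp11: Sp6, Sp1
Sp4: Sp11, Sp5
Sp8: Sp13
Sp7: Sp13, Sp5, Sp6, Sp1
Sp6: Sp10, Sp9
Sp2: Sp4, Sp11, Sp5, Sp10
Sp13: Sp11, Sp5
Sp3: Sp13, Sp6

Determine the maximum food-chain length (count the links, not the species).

One longest chain: Sp12 → Sp3 → Sp13 → Sp5 → Sp6 → Sp10.
It has 6 species and 5 links.

5 links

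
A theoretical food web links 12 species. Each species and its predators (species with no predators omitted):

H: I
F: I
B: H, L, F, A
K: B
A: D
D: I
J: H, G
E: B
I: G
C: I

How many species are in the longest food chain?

6 species

One longest chain: K → B → A → D → I → G.
It has 6 species and 5 links.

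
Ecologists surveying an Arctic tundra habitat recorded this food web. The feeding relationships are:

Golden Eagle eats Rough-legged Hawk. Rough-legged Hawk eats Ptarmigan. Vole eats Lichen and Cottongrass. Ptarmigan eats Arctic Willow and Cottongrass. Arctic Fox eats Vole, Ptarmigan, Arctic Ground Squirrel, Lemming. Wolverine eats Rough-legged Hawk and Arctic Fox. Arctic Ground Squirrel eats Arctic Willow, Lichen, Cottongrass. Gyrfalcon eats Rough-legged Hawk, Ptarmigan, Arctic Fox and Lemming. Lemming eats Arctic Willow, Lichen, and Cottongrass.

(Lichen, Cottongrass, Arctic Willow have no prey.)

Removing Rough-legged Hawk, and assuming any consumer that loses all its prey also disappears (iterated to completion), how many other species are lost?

1

Remove Rough-legged Hawk.
Round 1: Golden Eagle (all prey gone) → extinct.
No further losses. Total secondary extinctions: 1.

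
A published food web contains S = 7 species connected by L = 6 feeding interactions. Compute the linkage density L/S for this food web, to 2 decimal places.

There are L = 6 links among S = 7 species.
L/S = 6/7 = 0.8571 ≈ 0.86.

L/S = 0.86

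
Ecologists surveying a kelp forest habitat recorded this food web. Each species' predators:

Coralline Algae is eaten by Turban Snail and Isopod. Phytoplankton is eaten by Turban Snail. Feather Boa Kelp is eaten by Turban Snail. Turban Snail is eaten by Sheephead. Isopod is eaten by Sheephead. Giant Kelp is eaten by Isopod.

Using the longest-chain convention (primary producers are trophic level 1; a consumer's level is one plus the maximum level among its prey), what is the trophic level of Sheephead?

Trophic level 3

Giant Kelp is a producer → level 1.
Isopod eats Giant Kelp (level 1); other prey at levels: Coralline Algae 1 → level 2.
Sheephead eats Isopod (level 2); other prey at levels: Turban Snail 2 → level 3.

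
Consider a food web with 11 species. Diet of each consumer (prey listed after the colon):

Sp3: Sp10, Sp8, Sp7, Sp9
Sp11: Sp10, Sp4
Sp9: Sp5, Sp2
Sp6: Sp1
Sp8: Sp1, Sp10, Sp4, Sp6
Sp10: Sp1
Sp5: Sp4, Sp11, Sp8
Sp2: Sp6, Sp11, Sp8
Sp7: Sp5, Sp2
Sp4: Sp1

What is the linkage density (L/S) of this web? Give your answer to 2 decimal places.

There are L = 23 links among S = 11 species.
L/S = 23/11 = 2.0909 ≈ 2.09.

L/S = 2.09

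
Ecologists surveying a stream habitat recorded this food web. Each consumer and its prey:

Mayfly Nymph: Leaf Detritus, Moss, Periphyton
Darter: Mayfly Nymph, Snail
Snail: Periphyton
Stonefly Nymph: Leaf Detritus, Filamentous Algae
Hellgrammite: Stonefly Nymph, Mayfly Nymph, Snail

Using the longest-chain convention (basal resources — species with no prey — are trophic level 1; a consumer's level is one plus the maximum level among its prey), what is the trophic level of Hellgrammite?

Leaf Detritus has no prey (basal) → level 1.
Stonefly Nymph eats Leaf Detritus (level 1); other prey at levels: Filamentous Algae 1 → level 2.
Hellgrammite eats Stonefly Nymph (level 2); other prey at levels: Mayfly Nymph 2, Snail 2 → level 3.

Trophic level 3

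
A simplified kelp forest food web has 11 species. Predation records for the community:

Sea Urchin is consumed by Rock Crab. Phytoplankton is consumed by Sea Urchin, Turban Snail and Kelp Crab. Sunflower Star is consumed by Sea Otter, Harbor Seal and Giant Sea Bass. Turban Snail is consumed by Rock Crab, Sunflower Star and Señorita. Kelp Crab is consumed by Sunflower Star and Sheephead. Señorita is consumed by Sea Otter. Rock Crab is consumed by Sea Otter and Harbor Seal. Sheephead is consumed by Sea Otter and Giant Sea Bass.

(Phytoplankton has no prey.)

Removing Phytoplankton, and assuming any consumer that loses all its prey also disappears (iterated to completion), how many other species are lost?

10

Remove Phytoplankton.
Round 1: Sea Urchin (all prey gone), Kelp Crab (all prey gone), Turban Snail (all prey gone) → extinct.
Round 2: Sunflower Star (all prey gone), Rock Crab (all prey gone), Señorita (all prey gone), Sheephead (all prey gone) → extinct.
Round 3: Harbor Seal (all prey gone), Giant Sea Bass (all prey gone), Sea Otter (all prey gone) → extinct.
No further losses. Total secondary extinctions: 10.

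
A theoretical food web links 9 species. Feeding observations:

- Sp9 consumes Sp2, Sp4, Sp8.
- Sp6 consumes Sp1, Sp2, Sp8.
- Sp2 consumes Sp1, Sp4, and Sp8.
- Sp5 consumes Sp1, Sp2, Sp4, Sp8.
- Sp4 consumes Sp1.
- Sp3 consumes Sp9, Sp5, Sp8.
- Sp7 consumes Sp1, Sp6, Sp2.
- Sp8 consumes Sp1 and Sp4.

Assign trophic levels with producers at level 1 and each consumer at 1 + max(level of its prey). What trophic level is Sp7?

Trophic level 6

Sp1 is a producer → level 1.
Sp4 eats Sp1 → level 2.
Sp8 eats Sp4 (level 2); other prey at levels: Sp1 1 → level 3.
Sp2 eats Sp8 (level 3); other prey at levels: Sp1 1, Sp4 2 → level 4.
Sp6 eats Sp2 (level 4); other prey at levels: Sp1 1, Sp8 3 → level 5.
Sp7 eats Sp6 (level 5); other prey at levels: Sp1 1, Sp2 4 → level 6.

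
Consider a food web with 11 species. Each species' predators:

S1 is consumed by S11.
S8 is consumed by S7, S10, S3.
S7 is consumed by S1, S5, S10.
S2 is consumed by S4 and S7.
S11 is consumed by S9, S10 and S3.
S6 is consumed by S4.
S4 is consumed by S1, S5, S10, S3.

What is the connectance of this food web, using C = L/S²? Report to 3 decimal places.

The web has S = 11 species and L = 17 feeding links.
C = L / S² = 17 / 121 = 0.1405 ≈ 0.140.

C = 0.140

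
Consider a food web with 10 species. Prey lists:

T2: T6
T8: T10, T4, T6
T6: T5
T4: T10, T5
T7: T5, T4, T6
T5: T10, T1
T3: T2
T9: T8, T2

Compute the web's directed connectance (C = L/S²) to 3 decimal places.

The web has S = 10 species and L = 15 feeding links.
C = L / S² = 15 / 100 = 0.1500 ≈ 0.150.

C = 0.150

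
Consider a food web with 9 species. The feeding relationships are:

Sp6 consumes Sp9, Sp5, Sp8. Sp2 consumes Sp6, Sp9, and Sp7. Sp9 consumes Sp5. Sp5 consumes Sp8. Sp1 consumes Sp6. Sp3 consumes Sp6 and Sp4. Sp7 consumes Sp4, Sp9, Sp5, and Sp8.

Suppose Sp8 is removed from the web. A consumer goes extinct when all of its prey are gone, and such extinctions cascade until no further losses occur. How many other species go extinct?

Remove Sp8.
Round 1: Sp5 (all prey gone) → extinct.
Round 2: Sp9 (all prey gone) → extinct.
Round 3: Sp6 (all prey gone) → extinct.
Round 4: Sp1 (all prey gone) → extinct.
No further losses. Total secondary extinctions: 4.

4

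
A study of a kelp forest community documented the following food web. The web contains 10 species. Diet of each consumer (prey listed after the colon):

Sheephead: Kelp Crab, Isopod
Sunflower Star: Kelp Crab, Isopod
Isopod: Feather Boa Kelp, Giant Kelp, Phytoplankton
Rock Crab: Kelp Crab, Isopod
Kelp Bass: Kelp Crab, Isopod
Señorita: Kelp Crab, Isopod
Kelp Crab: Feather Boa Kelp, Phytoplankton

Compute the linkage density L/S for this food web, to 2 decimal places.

L/S = 1.50

There are L = 15 links among S = 10 species.
L/S = 15/10 = 1.5000 ≈ 1.50.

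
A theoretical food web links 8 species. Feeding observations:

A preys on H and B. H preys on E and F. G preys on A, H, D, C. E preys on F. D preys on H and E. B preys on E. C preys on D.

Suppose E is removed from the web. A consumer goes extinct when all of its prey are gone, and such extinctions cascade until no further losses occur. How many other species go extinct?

Remove E.
Round 1: B (all prey gone) → extinct.
No further losses. Total secondary extinctions: 1.

1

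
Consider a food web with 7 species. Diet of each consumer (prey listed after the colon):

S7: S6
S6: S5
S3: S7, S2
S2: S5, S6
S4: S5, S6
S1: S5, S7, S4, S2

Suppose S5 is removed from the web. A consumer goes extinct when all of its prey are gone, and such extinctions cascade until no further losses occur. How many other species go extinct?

Remove S5.
Round 1: S6 (all prey gone) → extinct.
Round 2: S7 (all prey gone), S4 (all prey gone), S2 (all prey gone) → extinct.
Round 3: S1 (all prey gone), S3 (all prey gone) → extinct.
No further losses. Total secondary extinctions: 6.

6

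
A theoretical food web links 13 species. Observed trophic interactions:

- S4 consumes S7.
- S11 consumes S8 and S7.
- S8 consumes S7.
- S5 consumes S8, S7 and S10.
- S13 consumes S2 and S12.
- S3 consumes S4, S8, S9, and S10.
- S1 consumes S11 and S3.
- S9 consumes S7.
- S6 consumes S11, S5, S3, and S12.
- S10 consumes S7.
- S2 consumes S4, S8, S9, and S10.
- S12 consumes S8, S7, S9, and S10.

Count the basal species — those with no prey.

Basal species (no prey listed): S7.
Count: 1.

1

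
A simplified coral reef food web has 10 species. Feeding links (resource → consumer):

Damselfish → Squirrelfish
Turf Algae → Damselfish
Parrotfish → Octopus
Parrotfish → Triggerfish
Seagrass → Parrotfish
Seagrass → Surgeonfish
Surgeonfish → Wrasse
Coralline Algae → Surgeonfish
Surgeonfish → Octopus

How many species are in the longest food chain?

3 species

One longest chain: Seagrass → Surgeonfish → Octopus.
It has 3 species and 2 links.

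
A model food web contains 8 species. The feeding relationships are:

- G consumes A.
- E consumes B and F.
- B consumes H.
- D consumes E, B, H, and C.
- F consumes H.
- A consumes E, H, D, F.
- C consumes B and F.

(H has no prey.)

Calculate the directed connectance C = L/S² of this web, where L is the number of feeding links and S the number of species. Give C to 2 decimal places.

C = 0.23

The web has S = 8 species and L = 15 feeding links.
C = L / S² = 15 / 64 = 0.2344 ≈ 0.23.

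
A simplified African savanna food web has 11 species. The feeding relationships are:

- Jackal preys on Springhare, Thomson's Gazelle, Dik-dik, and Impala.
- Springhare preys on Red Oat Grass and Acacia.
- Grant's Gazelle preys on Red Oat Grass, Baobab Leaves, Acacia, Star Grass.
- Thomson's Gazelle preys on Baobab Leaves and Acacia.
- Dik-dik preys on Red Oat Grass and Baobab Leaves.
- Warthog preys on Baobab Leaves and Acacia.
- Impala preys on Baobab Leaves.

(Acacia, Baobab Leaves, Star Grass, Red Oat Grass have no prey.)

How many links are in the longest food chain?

One longest chain: Baobab Leaves → Dik-dik → Jackal.
It has 3 species and 2 links.

2 links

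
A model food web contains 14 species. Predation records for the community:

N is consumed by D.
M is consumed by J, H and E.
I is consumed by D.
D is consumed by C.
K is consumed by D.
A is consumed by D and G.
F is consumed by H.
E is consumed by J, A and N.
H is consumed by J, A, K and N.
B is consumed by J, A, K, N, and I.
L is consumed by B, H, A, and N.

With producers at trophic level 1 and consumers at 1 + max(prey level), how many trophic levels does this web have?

5

Producers (level 1): F, L, M.
F → H → K → D → C gives C level 5.
No species has a prey at level 5, so no species reaches level 6.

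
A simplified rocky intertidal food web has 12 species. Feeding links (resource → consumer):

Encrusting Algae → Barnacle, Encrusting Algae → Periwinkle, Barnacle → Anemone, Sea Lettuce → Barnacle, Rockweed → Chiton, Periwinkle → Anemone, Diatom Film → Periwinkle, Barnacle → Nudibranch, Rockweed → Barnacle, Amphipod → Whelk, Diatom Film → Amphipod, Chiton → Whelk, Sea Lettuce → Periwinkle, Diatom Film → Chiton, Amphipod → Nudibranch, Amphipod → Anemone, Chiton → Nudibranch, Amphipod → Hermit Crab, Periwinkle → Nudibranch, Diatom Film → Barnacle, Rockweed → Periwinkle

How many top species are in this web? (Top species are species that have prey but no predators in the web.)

Top species (has prey, but nothing eats it): Whelk, Hermit Crab, Anemone, Nudibranch.
Count: 4.

4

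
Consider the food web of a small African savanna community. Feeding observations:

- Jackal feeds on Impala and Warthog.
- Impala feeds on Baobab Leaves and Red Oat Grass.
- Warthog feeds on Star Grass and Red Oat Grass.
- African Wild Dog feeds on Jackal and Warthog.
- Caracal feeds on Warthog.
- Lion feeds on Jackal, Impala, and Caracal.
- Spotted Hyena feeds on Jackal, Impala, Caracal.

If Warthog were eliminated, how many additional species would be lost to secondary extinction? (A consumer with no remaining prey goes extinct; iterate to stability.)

Remove Warthog.
Round 1: Caracal (all prey gone) → extinct.
No further losses. Total secondary extinctions: 1.

1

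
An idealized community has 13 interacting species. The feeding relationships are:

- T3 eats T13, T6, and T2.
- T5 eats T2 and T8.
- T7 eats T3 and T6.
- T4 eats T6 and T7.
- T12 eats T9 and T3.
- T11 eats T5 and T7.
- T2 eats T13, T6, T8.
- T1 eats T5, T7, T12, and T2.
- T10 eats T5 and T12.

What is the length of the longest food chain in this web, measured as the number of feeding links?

4 links

One longest chain: T8 → T2 → T3 → T12 → T10.
It has 5 species and 4 links.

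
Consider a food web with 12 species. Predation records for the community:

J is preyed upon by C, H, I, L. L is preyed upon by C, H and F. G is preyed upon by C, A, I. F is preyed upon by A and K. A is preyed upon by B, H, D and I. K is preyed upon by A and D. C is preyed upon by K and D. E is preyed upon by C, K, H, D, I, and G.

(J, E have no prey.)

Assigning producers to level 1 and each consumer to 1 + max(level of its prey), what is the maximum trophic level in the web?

Producers (level 1): J, E.
J → L → C → K → A → D gives D level 6.
No species has a prey at level 6, so no species reaches level 7.

6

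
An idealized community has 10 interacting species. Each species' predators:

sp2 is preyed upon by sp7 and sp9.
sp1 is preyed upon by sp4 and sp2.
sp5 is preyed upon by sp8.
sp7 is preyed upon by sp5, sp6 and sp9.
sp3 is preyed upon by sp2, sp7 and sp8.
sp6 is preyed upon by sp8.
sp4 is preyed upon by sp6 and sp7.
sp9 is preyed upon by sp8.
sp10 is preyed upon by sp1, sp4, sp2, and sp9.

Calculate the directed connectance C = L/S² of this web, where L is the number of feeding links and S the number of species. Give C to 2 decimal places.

C = 0.19

The web has S = 10 species and L = 19 feeding links.
C = L / S² = 19 / 100 = 0.1900 ≈ 0.19.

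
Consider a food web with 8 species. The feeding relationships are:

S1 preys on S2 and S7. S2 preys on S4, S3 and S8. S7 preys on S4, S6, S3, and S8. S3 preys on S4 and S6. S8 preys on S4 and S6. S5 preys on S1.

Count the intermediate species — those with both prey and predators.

Intermediate species (has both prey and predators): S8, S3, S2, S7, S1.
Count: 5.

5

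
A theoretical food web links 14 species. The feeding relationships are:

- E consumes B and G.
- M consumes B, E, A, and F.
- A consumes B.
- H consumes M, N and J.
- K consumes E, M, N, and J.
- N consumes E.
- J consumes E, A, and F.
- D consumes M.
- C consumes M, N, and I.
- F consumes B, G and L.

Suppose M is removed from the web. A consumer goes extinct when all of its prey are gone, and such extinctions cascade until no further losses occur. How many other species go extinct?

1

Remove M.
Round 1: D (all prey gone) → extinct.
No further losses. Total secondary extinctions: 1.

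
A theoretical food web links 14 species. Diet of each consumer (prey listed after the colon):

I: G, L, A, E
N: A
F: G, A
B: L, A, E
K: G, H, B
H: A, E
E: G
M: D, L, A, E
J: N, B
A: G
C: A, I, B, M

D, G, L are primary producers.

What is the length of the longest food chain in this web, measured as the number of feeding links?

3 links

One longest chain: G → A → B → C.
It has 4 species and 3 links.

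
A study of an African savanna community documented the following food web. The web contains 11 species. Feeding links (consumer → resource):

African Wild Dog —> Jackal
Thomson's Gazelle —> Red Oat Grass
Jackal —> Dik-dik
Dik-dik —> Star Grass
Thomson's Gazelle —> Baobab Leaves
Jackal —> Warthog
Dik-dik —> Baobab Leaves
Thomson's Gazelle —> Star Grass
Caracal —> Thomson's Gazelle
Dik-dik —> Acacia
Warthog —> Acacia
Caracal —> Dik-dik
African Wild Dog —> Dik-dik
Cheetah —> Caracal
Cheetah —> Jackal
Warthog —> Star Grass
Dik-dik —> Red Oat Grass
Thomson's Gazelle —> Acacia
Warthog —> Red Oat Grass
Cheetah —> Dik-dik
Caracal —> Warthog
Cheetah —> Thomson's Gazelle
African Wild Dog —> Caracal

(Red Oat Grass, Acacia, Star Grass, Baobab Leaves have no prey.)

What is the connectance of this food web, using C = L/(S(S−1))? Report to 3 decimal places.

The web has S = 11 species and L = 23 feeding links.
C = L / (S(S−1)) = 23 / 110 = 0.2091 ≈ 0.209.

C = 0.209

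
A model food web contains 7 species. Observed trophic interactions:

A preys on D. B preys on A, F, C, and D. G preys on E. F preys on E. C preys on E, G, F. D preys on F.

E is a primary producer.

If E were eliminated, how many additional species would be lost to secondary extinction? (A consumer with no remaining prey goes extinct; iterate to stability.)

Remove E.
Round 1: G (all prey gone), F (all prey gone) → extinct.
Round 2: C (all prey gone), D (all prey gone) → extinct.
Round 3: A (all prey gone) → extinct.
Round 4: B (all prey gone) → extinct.
No further losses. Total secondary extinctions: 6.

6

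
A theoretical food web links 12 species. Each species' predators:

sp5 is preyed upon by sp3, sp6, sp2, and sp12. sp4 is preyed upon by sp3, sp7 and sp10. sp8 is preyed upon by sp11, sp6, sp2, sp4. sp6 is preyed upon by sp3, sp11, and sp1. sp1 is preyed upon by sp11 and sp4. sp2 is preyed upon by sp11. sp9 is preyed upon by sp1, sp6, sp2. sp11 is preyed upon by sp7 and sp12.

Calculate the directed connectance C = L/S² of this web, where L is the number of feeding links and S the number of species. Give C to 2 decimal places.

C = 0.15

The web has S = 12 species and L = 22 feeding links.
C = L / S² = 22 / 144 = 0.1528 ≈ 0.15.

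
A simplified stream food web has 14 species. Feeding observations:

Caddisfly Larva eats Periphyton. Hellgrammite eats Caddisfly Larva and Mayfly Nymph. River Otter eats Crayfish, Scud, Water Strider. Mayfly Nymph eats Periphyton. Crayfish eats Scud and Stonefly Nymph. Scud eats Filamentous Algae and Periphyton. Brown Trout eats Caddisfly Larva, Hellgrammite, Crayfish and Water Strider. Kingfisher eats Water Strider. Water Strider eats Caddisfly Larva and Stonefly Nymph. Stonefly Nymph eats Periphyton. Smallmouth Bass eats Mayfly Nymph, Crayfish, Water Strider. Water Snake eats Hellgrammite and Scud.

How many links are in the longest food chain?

3 links

One longest chain: Periphyton → Stonefly Nymph → Crayfish → Smallmouth Bass.
It has 4 species and 3 links.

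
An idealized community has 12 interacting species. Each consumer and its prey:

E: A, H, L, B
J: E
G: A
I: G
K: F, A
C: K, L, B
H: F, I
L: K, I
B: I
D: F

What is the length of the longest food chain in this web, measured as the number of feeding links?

5 links

One longest chain: A → G → I → B → E → J.
It has 6 species and 5 links.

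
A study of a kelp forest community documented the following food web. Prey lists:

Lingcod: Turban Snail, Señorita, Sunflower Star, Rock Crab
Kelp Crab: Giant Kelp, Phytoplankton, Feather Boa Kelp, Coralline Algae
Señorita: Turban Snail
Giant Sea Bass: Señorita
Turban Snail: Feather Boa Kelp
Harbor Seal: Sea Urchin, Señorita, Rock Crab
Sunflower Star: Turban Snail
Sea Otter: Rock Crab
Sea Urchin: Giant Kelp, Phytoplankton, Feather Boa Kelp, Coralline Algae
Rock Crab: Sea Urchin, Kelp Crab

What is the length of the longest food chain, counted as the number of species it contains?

One longest chain: Giant Kelp → Sea Urchin → Rock Crab → Sea Otter.
It has 4 species and 3 links.

4 species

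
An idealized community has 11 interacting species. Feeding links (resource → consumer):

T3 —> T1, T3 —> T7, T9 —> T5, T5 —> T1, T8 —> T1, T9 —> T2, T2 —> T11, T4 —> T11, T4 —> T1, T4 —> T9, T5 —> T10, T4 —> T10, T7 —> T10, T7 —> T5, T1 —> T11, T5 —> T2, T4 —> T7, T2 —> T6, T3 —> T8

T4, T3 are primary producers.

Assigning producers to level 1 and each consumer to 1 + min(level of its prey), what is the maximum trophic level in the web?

4

Producers (level 1): T4, T3.
Following each consumer down to its lowest-level prey: T4 → T9 → T2 → T6 (levels 1 through 4).
All prey of T6 (T2 3) are at level 3 or above, so T6 is at level 1 + 3 = 4.
Every consumer has at least one prey at level 3 or below, so none exceeds level 4.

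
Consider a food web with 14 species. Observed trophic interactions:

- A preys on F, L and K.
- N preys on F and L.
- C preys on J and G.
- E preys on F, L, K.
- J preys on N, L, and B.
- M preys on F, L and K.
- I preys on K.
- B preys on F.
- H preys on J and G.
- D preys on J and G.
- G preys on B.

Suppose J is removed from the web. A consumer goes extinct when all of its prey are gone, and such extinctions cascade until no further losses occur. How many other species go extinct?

0

Remove J.
Every predator of it retains at least one other prey: H still has G; C still has G; D still has G.
No consumer loses all prey, so no secondary extinctions occur.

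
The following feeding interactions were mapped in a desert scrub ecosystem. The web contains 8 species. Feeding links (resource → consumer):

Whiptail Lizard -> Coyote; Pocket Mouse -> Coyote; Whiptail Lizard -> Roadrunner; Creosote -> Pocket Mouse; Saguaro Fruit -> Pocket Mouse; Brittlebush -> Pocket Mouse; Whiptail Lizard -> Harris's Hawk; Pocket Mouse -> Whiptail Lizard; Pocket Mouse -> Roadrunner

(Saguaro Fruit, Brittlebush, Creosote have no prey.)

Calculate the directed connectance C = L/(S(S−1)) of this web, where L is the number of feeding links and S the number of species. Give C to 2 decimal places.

The web has S = 8 species and L = 9 feeding links.
C = L / (S(S−1)) = 9 / 56 = 0.1607 ≈ 0.16.

C = 0.16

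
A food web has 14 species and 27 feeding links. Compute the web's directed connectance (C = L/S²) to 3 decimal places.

C = 0.138

The web has S = 14 species and L = 27 feeding links.
C = L / S² = 27 / 196 = 0.1378 ≈ 0.138.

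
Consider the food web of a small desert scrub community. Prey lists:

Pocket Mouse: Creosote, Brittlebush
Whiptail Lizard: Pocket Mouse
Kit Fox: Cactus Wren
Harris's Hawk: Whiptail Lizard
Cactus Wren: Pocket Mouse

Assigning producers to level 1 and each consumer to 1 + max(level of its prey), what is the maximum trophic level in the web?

4

Producers (level 1): Creosote, Brittlebush.
Creosote → Pocket Mouse → Whiptail Lizard → Harris's Hawk gives Harris's Hawk level 4.
No species has a prey at level 4, so no species reaches level 5.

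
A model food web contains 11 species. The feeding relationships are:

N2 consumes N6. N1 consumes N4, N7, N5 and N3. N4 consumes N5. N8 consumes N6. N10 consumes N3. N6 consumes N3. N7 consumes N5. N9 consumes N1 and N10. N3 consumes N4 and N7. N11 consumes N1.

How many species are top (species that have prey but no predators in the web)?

Top species (has prey, but nothing eats it): N2, N9, N11, N8.
Count: 4.

4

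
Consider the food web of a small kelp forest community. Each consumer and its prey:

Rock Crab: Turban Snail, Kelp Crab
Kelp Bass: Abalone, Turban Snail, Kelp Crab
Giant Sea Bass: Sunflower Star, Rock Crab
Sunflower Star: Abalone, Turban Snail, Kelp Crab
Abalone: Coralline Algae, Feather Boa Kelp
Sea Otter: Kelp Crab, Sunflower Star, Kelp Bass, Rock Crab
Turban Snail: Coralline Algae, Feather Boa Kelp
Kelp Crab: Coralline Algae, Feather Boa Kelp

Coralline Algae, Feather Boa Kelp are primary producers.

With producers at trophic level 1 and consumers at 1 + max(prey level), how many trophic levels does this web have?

4

Producers (level 1): Coralline Algae, Feather Boa Kelp.
Coralline Algae → Abalone → Sunflower Star → Sea Otter gives Sea Otter level 4.
No species has a prey at level 4, so no species reaches level 5.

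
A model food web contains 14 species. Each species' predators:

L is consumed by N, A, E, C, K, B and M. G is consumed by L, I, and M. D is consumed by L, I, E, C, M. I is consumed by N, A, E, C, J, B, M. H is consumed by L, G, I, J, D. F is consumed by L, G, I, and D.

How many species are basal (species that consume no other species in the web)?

2

Basal species (no prey listed): F, H.
Count: 2.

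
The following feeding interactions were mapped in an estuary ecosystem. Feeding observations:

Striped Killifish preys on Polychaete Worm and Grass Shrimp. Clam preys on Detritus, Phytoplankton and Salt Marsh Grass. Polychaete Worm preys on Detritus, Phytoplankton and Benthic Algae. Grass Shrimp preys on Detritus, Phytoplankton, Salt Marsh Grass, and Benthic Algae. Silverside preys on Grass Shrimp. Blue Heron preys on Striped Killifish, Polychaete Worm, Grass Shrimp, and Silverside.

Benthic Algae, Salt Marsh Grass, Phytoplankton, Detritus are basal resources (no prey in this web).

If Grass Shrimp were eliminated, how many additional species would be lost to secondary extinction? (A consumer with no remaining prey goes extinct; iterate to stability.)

1

Remove Grass Shrimp.
Round 1: Silverside (all prey gone) → extinct.
No further losses. Total secondary extinctions: 1.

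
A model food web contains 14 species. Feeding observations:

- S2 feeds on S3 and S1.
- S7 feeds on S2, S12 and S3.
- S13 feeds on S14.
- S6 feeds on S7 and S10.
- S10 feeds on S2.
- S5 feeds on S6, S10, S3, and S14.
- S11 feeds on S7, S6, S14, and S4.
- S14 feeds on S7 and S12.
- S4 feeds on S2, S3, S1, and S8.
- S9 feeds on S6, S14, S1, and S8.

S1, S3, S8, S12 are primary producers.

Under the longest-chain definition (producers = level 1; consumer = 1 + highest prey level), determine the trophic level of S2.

Trophic level 2

S1 is a producer → level 1.
S2 eats S1 (level 1); other prey at levels: S3 1 → level 2.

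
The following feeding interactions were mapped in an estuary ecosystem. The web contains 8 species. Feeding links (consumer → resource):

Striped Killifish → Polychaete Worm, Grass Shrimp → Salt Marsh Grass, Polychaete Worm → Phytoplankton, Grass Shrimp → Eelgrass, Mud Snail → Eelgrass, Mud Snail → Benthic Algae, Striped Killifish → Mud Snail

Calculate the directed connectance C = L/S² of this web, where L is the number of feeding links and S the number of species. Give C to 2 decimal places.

C = 0.11

The web has S = 8 species and L = 7 feeding links.
C = L / S² = 7 / 64 = 0.1094 ≈ 0.11.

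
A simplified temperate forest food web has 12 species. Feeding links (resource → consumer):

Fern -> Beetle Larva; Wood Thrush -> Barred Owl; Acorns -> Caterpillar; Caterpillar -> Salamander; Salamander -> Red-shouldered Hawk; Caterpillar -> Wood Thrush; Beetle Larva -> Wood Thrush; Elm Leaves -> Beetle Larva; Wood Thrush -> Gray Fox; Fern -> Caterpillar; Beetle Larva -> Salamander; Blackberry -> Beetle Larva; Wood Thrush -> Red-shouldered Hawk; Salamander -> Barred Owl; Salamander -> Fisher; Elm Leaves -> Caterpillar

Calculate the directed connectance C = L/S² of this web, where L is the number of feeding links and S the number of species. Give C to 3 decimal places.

C = 0.111

The web has S = 12 species and L = 16 feeding links.
C = L / S² = 16 / 144 = 0.1111 ≈ 0.111.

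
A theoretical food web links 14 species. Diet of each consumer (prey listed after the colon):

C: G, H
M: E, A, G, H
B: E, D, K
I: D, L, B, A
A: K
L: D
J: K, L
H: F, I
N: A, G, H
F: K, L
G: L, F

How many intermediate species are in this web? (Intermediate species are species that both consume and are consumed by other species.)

7

Intermediate species (has both prey and predators): L, B, A, F, I, G, H.
Count: 7.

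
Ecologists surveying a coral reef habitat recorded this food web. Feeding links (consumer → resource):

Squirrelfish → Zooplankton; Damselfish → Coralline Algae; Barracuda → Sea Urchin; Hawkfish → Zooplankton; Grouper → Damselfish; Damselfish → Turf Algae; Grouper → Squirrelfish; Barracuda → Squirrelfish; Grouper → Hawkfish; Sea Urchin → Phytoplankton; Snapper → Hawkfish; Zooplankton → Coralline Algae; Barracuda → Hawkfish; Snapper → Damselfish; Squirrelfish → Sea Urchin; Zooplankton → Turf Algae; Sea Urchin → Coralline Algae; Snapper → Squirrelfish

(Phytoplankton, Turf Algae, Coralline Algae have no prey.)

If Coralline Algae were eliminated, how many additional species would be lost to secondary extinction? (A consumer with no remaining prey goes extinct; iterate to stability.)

Remove Coralline Algae.
Every predator of it retains at least one other prey: Damselfish still has Turf Algae; Sea Urchin still has Phytoplankton; Zooplankton still has Turf Algae.
No consumer loses all prey, so no secondary extinctions occur.

0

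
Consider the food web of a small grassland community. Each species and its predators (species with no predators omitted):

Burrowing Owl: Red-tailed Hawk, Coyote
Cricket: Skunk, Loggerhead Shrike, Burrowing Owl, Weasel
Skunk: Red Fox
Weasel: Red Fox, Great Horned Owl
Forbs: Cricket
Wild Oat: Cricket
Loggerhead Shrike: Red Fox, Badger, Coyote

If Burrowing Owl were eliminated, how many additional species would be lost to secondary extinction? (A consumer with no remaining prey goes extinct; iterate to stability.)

Remove Burrowing Owl.
Round 1: Red-tailed Hawk (all prey gone) → extinct.
No further losses. Total secondary extinctions: 1.

1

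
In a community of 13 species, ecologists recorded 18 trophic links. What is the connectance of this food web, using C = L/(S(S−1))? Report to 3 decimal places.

The web has S = 13 species and L = 18 feeding links.
C = L / (S(S−1)) = 18 / 156 = 0.1154 ≈ 0.115.

C = 0.115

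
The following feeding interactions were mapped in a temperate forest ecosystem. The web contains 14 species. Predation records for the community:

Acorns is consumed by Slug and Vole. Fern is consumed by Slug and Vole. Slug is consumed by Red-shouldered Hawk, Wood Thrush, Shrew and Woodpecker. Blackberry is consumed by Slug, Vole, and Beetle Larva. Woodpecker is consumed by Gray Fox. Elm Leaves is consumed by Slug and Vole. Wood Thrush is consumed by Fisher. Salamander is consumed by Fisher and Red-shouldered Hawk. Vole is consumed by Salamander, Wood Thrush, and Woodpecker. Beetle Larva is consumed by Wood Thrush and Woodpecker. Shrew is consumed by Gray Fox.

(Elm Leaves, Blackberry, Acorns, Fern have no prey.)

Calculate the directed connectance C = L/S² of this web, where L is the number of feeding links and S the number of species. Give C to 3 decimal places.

The web has S = 14 species and L = 23 feeding links.
C = L / S² = 23 / 196 = 0.1173 ≈ 0.117.

C = 0.117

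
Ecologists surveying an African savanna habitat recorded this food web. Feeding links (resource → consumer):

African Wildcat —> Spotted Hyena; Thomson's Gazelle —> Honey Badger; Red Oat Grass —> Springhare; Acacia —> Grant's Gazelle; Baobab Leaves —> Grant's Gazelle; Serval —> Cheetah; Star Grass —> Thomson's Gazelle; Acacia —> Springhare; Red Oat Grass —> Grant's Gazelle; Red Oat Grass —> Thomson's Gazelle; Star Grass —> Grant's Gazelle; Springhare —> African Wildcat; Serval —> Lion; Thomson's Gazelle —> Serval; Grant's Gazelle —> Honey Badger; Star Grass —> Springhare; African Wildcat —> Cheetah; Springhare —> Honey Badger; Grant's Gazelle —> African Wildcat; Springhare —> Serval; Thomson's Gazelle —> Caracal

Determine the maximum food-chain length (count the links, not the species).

3 links

One longest chain: Red Oat Grass → Springhare → Serval → Lion.
It has 4 species and 3 links.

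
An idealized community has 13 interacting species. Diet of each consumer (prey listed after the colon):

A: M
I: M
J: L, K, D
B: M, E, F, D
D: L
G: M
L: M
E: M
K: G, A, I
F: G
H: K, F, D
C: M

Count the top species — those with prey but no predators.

Top species (has prey, but nothing eats it): C, H, J, B.
Count: 4.

4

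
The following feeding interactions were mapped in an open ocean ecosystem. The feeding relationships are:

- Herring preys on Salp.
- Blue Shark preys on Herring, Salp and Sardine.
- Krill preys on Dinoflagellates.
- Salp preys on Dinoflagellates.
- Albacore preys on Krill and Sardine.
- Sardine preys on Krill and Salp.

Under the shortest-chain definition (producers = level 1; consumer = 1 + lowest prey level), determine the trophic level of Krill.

Dinoflagellates is a producer → level 1.
Krill eats Dinoflagellates → level 2.

Trophic level 2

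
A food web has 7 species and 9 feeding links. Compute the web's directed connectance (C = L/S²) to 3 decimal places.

The web has S = 7 species and L = 9 feeding links.
C = L / S² = 9 / 49 = 0.1837 ≈ 0.184.

C = 0.184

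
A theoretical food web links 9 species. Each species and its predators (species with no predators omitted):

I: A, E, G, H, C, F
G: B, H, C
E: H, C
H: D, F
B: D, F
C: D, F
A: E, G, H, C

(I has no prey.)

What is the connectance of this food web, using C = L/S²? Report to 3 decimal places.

C = 0.259

The web has S = 9 species and L = 21 feeding links.
C = L / S² = 21 / 81 = 0.2593 ≈ 0.259.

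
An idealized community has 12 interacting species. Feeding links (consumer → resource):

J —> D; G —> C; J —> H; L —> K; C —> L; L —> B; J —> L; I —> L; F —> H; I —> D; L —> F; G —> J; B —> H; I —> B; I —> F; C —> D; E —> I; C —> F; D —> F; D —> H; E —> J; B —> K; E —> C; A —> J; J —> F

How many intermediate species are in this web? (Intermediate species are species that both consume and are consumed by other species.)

7

Intermediate species (has both prey and predators): F, B, L, D, C, J, I.
Count: 7.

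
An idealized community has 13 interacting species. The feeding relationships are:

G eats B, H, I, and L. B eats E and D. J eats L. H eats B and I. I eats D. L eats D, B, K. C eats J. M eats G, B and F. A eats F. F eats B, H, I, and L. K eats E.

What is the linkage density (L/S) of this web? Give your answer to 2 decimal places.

L/S = 1.77

There are L = 23 links among S = 13 species.
L/S = 23/13 = 1.7692 ≈ 1.77.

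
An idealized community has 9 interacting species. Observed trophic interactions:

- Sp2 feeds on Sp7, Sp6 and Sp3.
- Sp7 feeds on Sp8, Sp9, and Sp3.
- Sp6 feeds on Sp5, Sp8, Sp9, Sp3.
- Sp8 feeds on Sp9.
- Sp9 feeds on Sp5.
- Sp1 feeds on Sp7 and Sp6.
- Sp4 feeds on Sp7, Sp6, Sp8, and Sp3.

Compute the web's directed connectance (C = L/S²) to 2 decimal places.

The web has S = 9 species and L = 18 feeding links.
C = L / S² = 18 / 81 = 0.2222 ≈ 0.22.

C = 0.22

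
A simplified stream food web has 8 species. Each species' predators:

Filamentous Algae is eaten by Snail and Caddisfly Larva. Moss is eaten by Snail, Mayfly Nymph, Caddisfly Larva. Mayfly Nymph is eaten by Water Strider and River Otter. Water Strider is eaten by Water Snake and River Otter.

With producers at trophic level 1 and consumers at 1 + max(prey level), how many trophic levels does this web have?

4

Producers (level 1): Moss, Filamentous Algae.
Moss → Mayfly Nymph → Water Strider → River Otter gives River Otter level 4.
No species has a prey at level 4, so no species reaches level 5.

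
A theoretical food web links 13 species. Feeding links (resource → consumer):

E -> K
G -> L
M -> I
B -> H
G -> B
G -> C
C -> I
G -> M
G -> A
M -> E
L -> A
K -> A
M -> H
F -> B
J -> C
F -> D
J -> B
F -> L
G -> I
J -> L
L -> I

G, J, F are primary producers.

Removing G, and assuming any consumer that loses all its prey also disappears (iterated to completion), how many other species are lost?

3

Remove G.
Round 1: M (all prey gone) → extinct.
Round 2: E (all prey gone) → extinct.
Round 3: K (all prey gone) → extinct.
No further losses. Total secondary extinctions: 3.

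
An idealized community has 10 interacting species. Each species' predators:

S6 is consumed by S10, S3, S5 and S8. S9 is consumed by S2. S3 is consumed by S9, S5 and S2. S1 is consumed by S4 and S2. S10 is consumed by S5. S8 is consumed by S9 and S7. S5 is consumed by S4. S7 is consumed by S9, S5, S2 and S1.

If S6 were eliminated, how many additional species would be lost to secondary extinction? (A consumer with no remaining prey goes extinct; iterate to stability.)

9

Remove S6.
Round 1: S8 (all prey gone), S10 (all prey gone), S3 (all prey gone) → extinct.
Round 2: S7 (all prey gone) → extinct.
Round 3: S5 (all prey gone), S9 (all prey gone), S1 (all prey gone) → extinct.
Round 4: S4 (all prey gone), S2 (all prey gone) → extinct.
No further losses. Total secondary extinctions: 9.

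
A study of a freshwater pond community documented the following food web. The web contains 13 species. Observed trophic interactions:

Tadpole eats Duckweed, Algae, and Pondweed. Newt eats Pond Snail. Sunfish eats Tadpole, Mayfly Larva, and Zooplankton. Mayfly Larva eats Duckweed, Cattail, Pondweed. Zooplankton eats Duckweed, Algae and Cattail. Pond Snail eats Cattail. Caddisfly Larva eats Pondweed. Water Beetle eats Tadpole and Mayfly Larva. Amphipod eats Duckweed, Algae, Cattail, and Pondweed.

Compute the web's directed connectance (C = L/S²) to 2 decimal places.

The web has S = 13 species and L = 21 feeding links.
C = L / S² = 21 / 169 = 0.1243 ≈ 0.12.

C = 0.12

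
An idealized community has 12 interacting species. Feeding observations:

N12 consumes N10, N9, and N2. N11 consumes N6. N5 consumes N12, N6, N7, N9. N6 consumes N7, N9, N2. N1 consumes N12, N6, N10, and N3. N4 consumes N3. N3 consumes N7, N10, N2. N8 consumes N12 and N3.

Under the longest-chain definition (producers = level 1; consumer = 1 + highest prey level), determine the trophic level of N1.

N2 is a producer → level 1.
N12 eats N2 (level 1); other prey at levels: N9 1, N10 1 → level 2.
N1 eats N12 (level 2); other prey at levels: N10 1, N6 2, N3 2 → level 3.

Trophic level 3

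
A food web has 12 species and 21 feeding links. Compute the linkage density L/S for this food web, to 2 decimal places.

L/S = 1.75

There are L = 21 links among S = 12 species.
L/S = 21/12 = 1.7500 ≈ 1.75.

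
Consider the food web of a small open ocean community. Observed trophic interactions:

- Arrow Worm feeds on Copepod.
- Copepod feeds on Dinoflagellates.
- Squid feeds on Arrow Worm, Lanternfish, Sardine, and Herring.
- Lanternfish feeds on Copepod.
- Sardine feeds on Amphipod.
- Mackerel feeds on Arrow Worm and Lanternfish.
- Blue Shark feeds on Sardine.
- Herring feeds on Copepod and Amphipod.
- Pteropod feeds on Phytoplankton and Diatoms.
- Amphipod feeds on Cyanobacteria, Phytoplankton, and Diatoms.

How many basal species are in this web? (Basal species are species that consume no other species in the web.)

4

Basal species (no prey listed): Dinoflagellates, Cyanobacteria, Diatoms, Phytoplankton.
Count: 4.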